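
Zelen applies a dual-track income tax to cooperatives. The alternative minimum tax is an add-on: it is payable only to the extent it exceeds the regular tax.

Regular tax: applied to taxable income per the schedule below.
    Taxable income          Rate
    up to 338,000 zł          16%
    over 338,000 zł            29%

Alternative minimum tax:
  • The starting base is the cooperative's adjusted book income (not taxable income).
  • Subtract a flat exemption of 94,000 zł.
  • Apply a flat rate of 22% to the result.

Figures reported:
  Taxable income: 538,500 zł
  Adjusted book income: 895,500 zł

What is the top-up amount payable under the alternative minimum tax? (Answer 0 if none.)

Regular tax:
  338,000 zł × 16% = 54,080 zł
  200,500 zł × 29% = 58,145 zł
  → 112,225 zł

Alternative minimum tax:
  Base (adjusted book income): 895,500 zł
  Less exemption 94,000 zł → base 801,500 zł
  801,500 zł × 22% = 176,330 zł

Excess of alternative minimum tax over regular tax: 176,330 zł − 112,225 zł = 64,105 zł.

64,105 zł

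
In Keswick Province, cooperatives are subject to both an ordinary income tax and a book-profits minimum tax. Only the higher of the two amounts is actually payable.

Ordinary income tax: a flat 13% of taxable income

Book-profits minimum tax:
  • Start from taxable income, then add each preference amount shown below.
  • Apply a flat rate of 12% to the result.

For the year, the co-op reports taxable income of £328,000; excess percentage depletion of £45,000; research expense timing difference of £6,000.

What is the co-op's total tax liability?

Book-profits minimum tax:
  Adjusted income: £328,000 + £45,000 + £6,000 = £379,000
  £379,000 × 12% = £45,480

Ordinary income tax:
  £328,000 × 13% = £42,640

£45,480 > £42,640, so the book-profits minimum tax is the binding amount.

£45,480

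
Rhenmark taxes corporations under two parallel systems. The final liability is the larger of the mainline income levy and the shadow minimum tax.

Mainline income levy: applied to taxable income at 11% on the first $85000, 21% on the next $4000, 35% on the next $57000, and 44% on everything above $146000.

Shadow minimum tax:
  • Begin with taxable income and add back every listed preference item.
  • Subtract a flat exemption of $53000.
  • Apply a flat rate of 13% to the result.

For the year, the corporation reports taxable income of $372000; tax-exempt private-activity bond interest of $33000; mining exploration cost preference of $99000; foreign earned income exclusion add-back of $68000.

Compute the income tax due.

Mainline income levy:
  $85000 × 11% = $9350
  $4000 × 21% = $840
  $57000 × 35% = $19950
  $226000 × 44% = $99440
  → $129580

Shadow minimum tax:
  Adjusted income: $372000 + $33000 + $99000 + $68000 = $572000
  Less exemption $53000 → base $519000
  $519000 × 13% = $67470

$129580 > $67470, so the mainline income levy governs.

$129580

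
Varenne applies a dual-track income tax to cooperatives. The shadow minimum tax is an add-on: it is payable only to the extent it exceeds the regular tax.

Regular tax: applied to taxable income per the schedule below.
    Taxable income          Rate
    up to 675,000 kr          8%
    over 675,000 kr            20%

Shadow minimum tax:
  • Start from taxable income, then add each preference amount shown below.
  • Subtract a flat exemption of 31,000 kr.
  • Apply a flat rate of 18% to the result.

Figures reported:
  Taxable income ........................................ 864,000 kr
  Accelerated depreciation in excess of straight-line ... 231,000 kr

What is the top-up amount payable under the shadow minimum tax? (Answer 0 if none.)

Regular tax:
  675,000 kr × 8% = 54,000 kr
  189,000 kr × 20% = 37,800 kr
  → 91,800 kr

Shadow minimum tax:
  Adjusted income: 864,000 kr + 231,000 kr = 1,095,000 kr
  Less exemption 31,000 kr → base 1,064,000 kr
  1,064,000 kr × 18% = 191,520 kr

Excess of shadow minimum tax over regular tax: 191,520 kr − 91,800 kr = 99,720 kr.

99,720 kr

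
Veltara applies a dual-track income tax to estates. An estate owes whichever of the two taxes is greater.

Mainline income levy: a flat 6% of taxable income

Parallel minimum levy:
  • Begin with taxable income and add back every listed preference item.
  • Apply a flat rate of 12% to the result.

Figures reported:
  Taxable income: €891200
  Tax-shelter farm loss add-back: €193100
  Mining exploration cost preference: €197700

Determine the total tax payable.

Parallel minimum levy:
  Adjusted income: €891200 + €193100 + €197700 = €1282000
  €1282000 × 12% = €153840

Mainline income levy:
  €891200 × 6% = €53472

€153840 > €53472, so the parallel minimum levy is the binding amount.

€153840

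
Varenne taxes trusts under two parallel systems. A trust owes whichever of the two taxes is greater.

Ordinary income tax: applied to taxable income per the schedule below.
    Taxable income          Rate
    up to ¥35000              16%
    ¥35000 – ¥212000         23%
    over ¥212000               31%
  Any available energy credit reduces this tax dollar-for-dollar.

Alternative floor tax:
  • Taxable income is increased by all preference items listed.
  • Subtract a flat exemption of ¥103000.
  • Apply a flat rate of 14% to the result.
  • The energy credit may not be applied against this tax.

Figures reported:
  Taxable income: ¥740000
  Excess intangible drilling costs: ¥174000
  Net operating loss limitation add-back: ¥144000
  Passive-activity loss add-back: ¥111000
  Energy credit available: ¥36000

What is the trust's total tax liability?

¥173990

Ordinary income tax:
  ¥35000 × 16% = ¥5600
  ¥177000 × 23% = ¥40710
  ¥528000 × 31% = ¥163680
  → ¥209990
  Less energy credit ¥36000 → ¥173990

Alternative floor tax:
  Adjusted income: ¥740000 + ¥174000 + ¥144000 + ¥111000 = ¥1169000
  Less exemption ¥103000 → base ¥1066000
  ¥1066000 × 14% = ¥149240

¥173990 > ¥149240, so the ordinary income tax governs.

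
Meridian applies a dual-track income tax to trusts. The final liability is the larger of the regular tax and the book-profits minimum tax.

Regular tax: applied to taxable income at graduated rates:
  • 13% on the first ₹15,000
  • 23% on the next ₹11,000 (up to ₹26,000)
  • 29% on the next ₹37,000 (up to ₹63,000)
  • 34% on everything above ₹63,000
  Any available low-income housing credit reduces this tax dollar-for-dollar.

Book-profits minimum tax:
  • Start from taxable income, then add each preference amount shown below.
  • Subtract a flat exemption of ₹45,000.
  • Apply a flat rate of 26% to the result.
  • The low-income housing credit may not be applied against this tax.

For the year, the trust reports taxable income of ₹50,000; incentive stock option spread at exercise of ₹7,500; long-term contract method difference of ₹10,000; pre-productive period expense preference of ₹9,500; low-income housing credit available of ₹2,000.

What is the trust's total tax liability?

₹9,440

Book-profits minimum tax:
  Adjusted income: ₹50,000 + ₹7,500 + ₹10,000 + ₹9,500 = ₹77,000
  Less exemption ₹45,000 → base ₹32,000
  ₹32,000 × 26% = ₹8,320

Regular tax:
  ₹15,000 × 13% = ₹1,950
  ₹11,000 × 23% = ₹2,530
  ₹24,000 × 29% = ₹6,960
  → ₹11,440
  Less low-income housing credit ₹2,000 → ₹9,440

₹9,440 > ₹8,320, so the regular tax governs.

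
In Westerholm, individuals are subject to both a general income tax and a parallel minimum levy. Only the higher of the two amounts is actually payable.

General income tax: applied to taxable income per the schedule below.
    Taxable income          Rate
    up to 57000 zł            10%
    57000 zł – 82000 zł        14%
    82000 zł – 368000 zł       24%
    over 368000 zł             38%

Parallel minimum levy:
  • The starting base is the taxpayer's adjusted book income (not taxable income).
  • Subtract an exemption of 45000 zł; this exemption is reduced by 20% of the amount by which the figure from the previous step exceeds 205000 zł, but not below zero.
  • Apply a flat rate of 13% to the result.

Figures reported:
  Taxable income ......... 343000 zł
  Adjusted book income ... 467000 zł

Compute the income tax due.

Parallel minimum levy:
  Base (adjusted book income): 467000 zł
  Exemption: 20% × (467000 zł − 205000 zł) = 52400 zł ≥ 45000 zł, so the exemption is fully phased out
  Base: 467000 zł − 0 zł = 467000 zł
  467000 zł × 13% = 60710 zł

General income tax:
  57000 zł × 10% = 5700 zł
  25000 zł × 14% = 3500 zł
  261000 zł × 24% = 62640 zł
  → 71840 zł

71840 zł > 60710 zł, so the general income tax governs.

71840 zł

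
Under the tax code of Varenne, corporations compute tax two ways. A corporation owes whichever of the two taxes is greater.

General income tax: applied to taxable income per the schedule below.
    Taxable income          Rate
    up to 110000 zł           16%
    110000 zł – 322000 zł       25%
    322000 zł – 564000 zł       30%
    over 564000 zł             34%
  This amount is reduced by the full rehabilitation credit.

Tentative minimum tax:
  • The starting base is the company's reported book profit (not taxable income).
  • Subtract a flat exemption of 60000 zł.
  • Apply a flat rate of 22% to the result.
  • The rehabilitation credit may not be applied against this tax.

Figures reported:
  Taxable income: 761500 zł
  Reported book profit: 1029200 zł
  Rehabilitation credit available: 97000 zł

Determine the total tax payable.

Tentative minimum tax:
  Base (reported book profit): 1029200 zł
  Less exemption 60000 zł → base 969200 zł
  969200 zł × 22% = 213224 zł

General income tax:
  110000 zł × 16% = 17600 zł
  212000 zł × 25% = 53000 zł
  242000 zł × 30% = 72600 zł
  197500 zł × 34% = 67150 zł
  → 210350 zł
  Less rehabilitation credit 97000 zł → 113350 zł

213224 zł > 113350 zł, so the tentative minimum tax is the binding amount.

213224 zł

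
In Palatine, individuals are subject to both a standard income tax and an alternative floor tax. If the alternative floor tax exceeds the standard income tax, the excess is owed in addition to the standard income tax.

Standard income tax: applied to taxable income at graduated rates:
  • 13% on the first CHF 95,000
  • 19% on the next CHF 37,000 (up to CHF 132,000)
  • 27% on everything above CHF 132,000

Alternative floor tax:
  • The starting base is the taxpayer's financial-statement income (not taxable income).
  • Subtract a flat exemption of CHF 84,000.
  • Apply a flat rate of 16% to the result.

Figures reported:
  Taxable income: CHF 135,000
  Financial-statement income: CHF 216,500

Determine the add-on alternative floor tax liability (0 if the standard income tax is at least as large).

CHF 1,010

Standard income tax:
  CHF 95,000 × 13% = CHF 12,350
  CHF 37,000 × 19% = CHF 7,030
  CHF 3,000 × 27% = CHF 810
  → CHF 20,190

Alternative floor tax:
  Base (financial-statement income): CHF 216,500
  Less exemption CHF 84,000 → base CHF 132,500
  CHF 132,500 × 16% = CHF 21,200

Excess of alternative floor tax over standard income tax: CHF 21,200 − CHF 20,190 = CHF 1,010.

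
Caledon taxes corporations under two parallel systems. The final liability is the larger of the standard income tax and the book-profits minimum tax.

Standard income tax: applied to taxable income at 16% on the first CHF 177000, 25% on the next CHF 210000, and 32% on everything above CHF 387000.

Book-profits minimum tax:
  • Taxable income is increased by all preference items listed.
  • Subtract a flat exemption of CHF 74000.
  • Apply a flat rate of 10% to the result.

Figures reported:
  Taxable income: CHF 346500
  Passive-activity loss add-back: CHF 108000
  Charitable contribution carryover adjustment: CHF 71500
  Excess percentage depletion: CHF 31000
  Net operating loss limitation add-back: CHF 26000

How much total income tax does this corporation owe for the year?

Standard income tax:
  CHF 177000 × 16% = CHF 28320
  CHF 169500 × 25% = CHF 42375
  → CHF 70695

Book-profits minimum tax:
  Adjusted income: CHF 346500 + CHF 108000 + CHF 71500 + CHF 31000 + CHF 26000 = CHF 583000
  Less exemption CHF 74000 → base CHF 509000
  CHF 509000 × 10% = CHF 50900

CHF 70695 > CHF 50900, so the standard income tax governs.

CHF 70695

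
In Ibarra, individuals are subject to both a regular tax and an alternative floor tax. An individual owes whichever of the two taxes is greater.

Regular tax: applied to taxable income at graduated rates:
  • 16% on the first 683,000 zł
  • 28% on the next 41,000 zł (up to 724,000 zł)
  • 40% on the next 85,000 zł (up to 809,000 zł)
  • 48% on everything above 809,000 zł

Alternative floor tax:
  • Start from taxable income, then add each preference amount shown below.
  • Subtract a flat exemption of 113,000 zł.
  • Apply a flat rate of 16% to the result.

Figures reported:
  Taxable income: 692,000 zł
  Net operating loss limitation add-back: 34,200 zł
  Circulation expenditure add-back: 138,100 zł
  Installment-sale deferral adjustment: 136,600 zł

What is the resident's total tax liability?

Alternative floor tax:
  Adjusted income: 692,000 zł + 34,200 zł + 138,100 zł + 136,600 zł = 1,000,900 zł
  Less exemption 113,000 zł → base 887,900 zł
  887,900 zł × 16% = 142,064 zł

Regular tax:
  683,000 zł × 16% = 109,280 zł
  9,000 zł × 28% = 2,520 zł
  → 111,800 zł

142,064 zł > 111,800 zł, so the alternative floor tax is the binding amount.

142,064 zł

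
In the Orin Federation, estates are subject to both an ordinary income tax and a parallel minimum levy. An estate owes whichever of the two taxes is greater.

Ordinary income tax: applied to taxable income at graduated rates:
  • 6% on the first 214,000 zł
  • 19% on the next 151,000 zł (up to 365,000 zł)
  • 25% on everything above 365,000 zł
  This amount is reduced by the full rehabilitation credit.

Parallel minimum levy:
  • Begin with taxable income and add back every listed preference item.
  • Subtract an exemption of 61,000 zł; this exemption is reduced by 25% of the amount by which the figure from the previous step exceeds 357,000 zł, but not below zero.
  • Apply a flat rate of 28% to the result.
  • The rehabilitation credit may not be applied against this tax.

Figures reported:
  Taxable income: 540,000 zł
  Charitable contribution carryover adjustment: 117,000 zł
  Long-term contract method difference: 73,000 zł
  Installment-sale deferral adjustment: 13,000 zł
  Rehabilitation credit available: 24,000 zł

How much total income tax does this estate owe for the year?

208,040 zł

Ordinary income tax:
  214,000 zł × 6% = 12,840 zł
  151,000 zł × 19% = 28,690 zł
  175,000 zł × 25% = 43,750 zł
  → 85,280 zł
  Less rehabilitation credit 24,000 zł → 61,280 zł

Parallel minimum levy:
  Adjusted income: 540,000 zł + 117,000 zł + 73,000 zł + 13,000 zł = 743,000 zł
  Exemption: 25% × (743,000 zł − 357,000 zł) = 96,500 zł ≥ 61,000 zł, so the exemption is fully phased out
  Base: 743,000 zł − 0 zł = 743,000 zł
  743,000 zł × 28% = 208,040 zł

208,040 zł > 61,280 zł, so the parallel minimum levy is the binding amount.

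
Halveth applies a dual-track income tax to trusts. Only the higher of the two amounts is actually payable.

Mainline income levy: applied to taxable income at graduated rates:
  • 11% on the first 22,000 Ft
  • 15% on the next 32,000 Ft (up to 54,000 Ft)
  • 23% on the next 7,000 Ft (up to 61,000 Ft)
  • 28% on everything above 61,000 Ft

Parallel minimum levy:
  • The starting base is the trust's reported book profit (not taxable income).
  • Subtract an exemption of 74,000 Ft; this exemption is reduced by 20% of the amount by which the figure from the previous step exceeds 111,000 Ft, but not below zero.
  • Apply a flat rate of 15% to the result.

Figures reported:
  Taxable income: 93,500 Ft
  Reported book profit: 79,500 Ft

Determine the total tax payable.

17,930 Ft

Mainline income levy:
  22,000 Ft × 11% = 2,420 Ft
  32,000 Ft × 15% = 4,800 Ft
  7,000 Ft × 23% = 1,610 Ft
  32,500 Ft × 28% = 9,100 Ft
  → 17,930 Ft

Parallel minimum levy:
  Base (reported book profit): 79,500 Ft
  Exemption: 79,500 Ft ≤ 111,000 Ft, so full 74,000 Ft applies
  Base: 79,500 Ft − 74,000 Ft = 5,500 Ft
  5,500 Ft × 15% = 825 Ft

17,930 Ft > 825 Ft, so the mainline income levy governs.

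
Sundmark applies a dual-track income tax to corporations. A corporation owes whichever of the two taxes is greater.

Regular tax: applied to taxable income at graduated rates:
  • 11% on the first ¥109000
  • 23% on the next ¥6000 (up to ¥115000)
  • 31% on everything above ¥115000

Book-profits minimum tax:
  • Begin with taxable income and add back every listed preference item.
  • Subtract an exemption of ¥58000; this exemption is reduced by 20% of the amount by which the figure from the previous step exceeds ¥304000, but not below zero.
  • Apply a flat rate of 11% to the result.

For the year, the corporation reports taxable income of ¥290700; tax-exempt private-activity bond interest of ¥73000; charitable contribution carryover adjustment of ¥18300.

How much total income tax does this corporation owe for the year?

¥67837

Book-profits minimum tax:
  Adjusted income: ¥290700 + ¥73000 + ¥18300 = ¥382000
  Exemption: ¥58000 − 20% × (¥382000 − ¥304000) = ¥58000 − ¥15600 = ¥42400
  Base: ¥382000 − ¥42400 = ¥339600
  ¥339600 × 11% = ¥37356

Regular tax:
  ¥109000 × 11% = ¥11990
  ¥6000 × 23% = ¥1380
  ¥175700 × 31% = ¥54467
  → ¥67837

¥67837 > ¥37356, so the regular tax governs.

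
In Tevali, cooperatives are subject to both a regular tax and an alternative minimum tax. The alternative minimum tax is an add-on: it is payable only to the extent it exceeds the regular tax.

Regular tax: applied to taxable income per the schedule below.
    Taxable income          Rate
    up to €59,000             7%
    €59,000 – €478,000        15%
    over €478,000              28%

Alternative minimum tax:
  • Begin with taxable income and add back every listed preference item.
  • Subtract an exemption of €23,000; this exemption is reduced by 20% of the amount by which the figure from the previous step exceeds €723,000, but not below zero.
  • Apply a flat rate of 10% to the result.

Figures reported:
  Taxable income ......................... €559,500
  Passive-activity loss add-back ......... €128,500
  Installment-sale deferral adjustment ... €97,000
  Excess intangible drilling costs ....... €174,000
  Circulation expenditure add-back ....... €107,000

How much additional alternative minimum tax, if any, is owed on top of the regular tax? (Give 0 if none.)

€16,800

Regular tax:
  €59,000 × 7% = €4,130
  €419,000 × 15% = €62,850
  €81,500 × 28% = €22,820
  → €89,800

Alternative minimum tax:
  Adjusted income: €559,500 + €128,500 + €97,000 + €174,000 + €107,000 = €1,066,000
  Exemption: 20% × (€1,066,000 − €723,000) = €68,600 ≥ €23,000, so the exemption is fully phased out
  Base: €1,066,000 − €0 = €1,066,000
  €1,066,000 × 10% = €106,600

Excess of alternative minimum tax over regular tax: €106,600 − €89,800 = €16,800.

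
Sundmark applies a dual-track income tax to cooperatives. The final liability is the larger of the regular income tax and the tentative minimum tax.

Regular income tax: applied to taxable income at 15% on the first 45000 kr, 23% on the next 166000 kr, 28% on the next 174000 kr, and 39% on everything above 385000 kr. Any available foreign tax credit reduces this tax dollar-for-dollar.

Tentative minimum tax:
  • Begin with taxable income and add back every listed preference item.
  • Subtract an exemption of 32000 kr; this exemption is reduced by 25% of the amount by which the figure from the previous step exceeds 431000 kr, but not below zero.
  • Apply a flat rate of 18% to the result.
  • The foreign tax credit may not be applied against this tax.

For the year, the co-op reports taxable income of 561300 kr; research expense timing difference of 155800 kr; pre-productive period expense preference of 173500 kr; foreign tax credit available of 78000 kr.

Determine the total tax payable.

160308 kr

Regular income tax:
  45000 kr × 15% = 6750 kr
  166000 kr × 23% = 38180 kr
  174000 kr × 28% = 48720 kr
  176300 kr × 39% = 68757 kr
  → 162407 kr
  Less foreign tax credit 78000 kr → 84407 kr

Tentative minimum tax:
  Adjusted income: 561300 kr + 155800 kr + 173500 kr = 890600 kr
  Exemption: 25% × (890600 kr − 431000 kr) = 114900 kr ≥ 32000 kr, so the exemption is fully phased out
  Base: 890600 kr − 0 kr = 890600 kr
  890600 kr × 18% = 160308 kr

160308 kr > 84407 kr, so the tentative minimum tax is the binding amount.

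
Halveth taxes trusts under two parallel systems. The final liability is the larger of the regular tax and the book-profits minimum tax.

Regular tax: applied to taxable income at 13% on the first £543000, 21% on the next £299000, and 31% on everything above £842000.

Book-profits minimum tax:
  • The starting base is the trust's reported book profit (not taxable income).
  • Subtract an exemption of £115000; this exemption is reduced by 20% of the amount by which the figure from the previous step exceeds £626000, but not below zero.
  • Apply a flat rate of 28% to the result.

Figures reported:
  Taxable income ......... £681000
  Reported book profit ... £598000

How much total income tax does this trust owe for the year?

Regular tax:
  £543000 × 13% = £70590
  £138000 × 21% = £28980
  → £99570

Book-profits minimum tax:
  Base (reported book profit): £598000
  Exemption: £598000 ≤ £626000, so full £115000 applies
  Base: £598000 − £115000 = £483000
  £483000 × 28% = £135240

£135240 > £99570, so the book-profits minimum tax is the binding amount.

£135240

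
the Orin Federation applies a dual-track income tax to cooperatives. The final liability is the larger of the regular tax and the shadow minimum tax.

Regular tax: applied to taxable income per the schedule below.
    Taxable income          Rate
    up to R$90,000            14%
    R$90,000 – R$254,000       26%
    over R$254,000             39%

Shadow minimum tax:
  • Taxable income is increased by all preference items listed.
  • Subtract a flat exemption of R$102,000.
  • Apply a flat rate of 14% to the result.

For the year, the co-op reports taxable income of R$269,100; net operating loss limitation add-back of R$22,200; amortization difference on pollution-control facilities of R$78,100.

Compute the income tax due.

R$61,129

Regular tax:
  R$90,000 × 14% = R$12,600
  R$164,000 × 26% = R$42,640
  R$15,100 × 39% = R$5,889
  → R$61,129

Shadow minimum tax:
  Adjusted income: R$269,100 + R$22,200 + R$78,100 = R$369,400
  Less exemption R$102,000 → base R$267,400
  R$267,400 × 14% = R$37,436

R$61,129 > R$37,436, so the regular tax governs.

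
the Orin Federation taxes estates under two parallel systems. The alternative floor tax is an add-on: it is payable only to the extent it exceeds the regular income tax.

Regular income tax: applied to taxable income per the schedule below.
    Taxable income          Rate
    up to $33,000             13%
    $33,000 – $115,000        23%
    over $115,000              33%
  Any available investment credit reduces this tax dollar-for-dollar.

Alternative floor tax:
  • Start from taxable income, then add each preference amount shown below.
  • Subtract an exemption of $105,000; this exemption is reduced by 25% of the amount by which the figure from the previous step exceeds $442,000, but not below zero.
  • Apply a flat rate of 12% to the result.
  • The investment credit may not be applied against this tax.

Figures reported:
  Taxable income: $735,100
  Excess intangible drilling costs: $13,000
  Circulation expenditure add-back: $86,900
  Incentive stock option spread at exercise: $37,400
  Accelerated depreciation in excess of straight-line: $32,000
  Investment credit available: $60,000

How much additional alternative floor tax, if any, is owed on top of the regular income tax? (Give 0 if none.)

$0

Alternative floor tax:
  Adjusted income: $735,100 + $13,000 + $86,900 + $37,400 + $32,000 = $904,400
  Exemption: 25% × ($904,400 − $442,000) = $115,600 ≥ $105,000, so the exemption is fully phased out
  Base: $904,400 − $0 = $904,400
  $904,400 × 12% = $108,528

Regular income tax:
  $33,000 × 13% = $4,290
  $82,000 × 23% = $18,860
  $620,100 × 33% = $204,633
  → $227,783
  Less investment credit $60,000 → $167,783

$108,528 ≤ $167,783, so no add-on is due.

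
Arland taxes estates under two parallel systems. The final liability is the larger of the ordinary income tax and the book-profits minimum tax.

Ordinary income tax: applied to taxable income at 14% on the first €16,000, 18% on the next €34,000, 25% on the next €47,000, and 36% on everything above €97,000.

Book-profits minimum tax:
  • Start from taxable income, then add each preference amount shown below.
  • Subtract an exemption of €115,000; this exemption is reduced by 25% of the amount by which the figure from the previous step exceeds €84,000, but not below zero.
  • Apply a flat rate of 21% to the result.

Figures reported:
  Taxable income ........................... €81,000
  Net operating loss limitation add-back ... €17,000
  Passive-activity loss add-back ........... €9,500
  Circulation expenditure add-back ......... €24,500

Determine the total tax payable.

Book-profits minimum tax:
  Adjusted income: €81,000 + €17,000 + €9,500 + €24,500 = €132,000
  Exemption: €115,000 − 25% × (€132,000 − €84,000) = €115,000 − €12,000 = €103,000
  Base: €132,000 − €103,000 = €29,000
  €29,000 × 21% = €6,090

Ordinary income tax:
  €16,000 × 14% = €2,240
  €34,000 × 18% = €6,120
  €31,000 × 25% = €7,750
  → €16,110

€16,110 > €6,090, so the ordinary income tax governs.

€16,110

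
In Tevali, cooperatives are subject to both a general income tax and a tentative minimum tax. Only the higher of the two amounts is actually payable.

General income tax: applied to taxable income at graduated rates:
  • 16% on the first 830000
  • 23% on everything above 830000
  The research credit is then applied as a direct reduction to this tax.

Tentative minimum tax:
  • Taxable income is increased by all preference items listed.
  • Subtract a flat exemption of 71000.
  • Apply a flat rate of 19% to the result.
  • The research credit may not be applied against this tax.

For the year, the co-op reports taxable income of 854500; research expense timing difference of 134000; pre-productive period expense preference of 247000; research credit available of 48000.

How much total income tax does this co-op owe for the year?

Tentative minimum tax:
  Adjusted income: 854500 + 134000 + 247000 = 1235500
  Less exemption 71000 → base 1164500
  1164500 × 19% = 221255

General income tax:
  830000 × 16% = 132800
  24500 × 23% = 5635
  → 138435
  Less research credit 48000 → 90435

221255 > 90435, so the tentative minimum tax is the binding amount.

221255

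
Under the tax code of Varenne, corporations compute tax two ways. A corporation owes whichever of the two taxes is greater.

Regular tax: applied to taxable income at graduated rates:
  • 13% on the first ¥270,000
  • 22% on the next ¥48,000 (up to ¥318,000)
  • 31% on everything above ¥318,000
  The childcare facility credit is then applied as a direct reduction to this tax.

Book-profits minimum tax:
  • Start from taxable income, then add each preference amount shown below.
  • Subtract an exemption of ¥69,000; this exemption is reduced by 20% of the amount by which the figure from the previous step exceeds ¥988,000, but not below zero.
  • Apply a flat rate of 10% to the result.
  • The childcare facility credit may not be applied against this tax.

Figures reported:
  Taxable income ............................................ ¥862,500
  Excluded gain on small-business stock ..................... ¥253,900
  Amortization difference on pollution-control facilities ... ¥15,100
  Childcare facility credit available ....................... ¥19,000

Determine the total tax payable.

¥195,455

Regular tax:
  ¥270,000 × 13% = ¥35,100
  ¥48,000 × 22% = ¥10,560
  ¥544,500 × 31% = ¥168,795
  → ¥214,455
  Less childcare facility credit ¥19,000 → ¥195,455

Book-profits minimum tax:
  Adjusted income: ¥862,500 + ¥253,900 + ¥15,100 = ¥1,131,500
  Exemption: ¥69,000 − 20% × (¥1,131,500 − ¥988,000) = ¥69,000 − ¥28,700 = ¥40,300
  Base: ¥1,131,500 − ¥40,300 = ¥1,091,200
  ¥1,091,200 × 10% = ¥109,120

¥195,455 > ¥109,120, so the regular tax governs.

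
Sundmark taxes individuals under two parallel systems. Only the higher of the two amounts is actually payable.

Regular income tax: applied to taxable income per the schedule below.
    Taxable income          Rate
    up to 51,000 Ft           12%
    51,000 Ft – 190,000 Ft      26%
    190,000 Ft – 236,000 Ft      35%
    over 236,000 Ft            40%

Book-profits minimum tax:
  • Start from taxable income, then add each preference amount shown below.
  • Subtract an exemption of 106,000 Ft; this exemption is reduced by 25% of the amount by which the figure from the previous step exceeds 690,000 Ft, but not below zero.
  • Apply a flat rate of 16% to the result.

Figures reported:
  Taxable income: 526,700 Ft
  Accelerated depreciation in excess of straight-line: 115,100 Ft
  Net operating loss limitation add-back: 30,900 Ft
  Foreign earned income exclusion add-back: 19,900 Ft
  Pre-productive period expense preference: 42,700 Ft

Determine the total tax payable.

174,640 Ft

Regular income tax:
  51,000 Ft × 12% = 6,120 Ft
  139,000 Ft × 26% = 36,140 Ft
  46,000 Ft × 35% = 16,100 Ft
  290,700 Ft × 40% = 116,280 Ft
  → 174,640 Ft

Book-profits minimum tax:
  Adjusted income: 526,700 Ft + 115,100 Ft + 30,900 Ft + 19,900 Ft + 42,700 Ft = 735,300 Ft
  Exemption: 106,000 Ft − 25% × (735,300 Ft − 690,000 Ft) = 106,000 Ft − 11,325 Ft = 94,675 Ft
  Base: 735,300 Ft − 94,675 Ft = 640,625 Ft
  640,625 Ft × 16% = 102,500 Ft

174,640 Ft > 102,500 Ft, so the regular income tax governs.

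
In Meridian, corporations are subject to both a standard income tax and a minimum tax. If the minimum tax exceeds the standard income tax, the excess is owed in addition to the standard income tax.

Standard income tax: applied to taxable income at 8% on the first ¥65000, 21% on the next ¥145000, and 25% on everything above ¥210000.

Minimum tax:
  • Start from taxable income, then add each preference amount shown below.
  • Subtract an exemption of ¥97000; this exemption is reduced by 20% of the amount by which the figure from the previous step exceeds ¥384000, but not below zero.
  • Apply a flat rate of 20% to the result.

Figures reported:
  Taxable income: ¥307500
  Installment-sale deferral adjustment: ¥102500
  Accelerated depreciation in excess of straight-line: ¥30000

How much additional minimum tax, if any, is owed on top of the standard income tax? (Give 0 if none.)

Standard income tax:
  ¥65000 × 8% = ¥5200
  ¥145000 × 21% = ¥30450
  ¥97500 × 25% = ¥24375
  → ¥60025

Minimum tax:
  Adjusted income: ¥307500 + ¥102500 + ¥30000 = ¥440000
  Exemption: ¥97000 − 20% × (¥440000 − ¥384000) = ¥97000 − ¥11200 = ¥85800
  Base: ¥440000 − ¥85800 = ¥354200
  ¥354200 × 20% = ¥70840

Excess of minimum tax over standard income tax: ¥70840 − ¥60025 = ¥10815.

¥10815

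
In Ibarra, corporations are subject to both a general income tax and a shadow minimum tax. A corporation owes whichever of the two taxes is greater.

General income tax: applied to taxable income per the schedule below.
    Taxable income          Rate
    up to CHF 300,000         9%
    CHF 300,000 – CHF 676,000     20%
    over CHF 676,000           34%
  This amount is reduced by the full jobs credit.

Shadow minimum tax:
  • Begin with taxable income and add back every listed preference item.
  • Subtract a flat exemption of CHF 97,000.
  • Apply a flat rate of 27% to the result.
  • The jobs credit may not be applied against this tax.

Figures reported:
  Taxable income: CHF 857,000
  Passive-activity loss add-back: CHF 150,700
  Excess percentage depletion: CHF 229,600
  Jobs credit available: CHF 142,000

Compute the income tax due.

General income tax:
  CHF 300,000 × 9% = CHF 27,000
  CHF 376,000 × 20% = CHF 75,200
  CHF 181,000 × 34% = CHF 61,540
  → CHF 163,740
  Less jobs credit CHF 142,000 → CHF 21,740

Shadow minimum tax:
  Adjusted income: CHF 857,000 + CHF 150,700 + CHF 229,600 = CHF 1,237,300
  Less exemption CHF 97,000 → base CHF 1,140,300
  CHF 1,140,300 × 27% = CHF 307,881

CHF 307,881 > CHF 21,740, so the shadow minimum tax is the binding amount.

CHF 307,881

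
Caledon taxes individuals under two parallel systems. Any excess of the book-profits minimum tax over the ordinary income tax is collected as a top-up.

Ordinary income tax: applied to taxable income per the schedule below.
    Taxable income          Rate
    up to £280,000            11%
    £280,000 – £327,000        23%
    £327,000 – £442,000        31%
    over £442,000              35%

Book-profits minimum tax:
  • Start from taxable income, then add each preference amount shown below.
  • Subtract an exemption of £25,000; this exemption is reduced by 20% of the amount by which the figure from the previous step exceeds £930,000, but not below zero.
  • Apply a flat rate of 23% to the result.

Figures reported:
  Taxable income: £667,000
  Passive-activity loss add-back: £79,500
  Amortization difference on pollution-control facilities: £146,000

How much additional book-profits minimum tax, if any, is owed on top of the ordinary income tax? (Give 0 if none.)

£43,515

Ordinary income tax:
  £280,000 × 11% = £30,800
  £47,000 × 23% = £10,810
  £115,000 × 31% = £35,650
  £225,000 × 35% = £78,750
  → £156,010

Book-profits minimum tax:
  Adjusted income: £667,000 + £79,500 + £146,000 = £892,500
  Exemption: £892,500 ≤ £930,000, so full £25,000 applies
  Base: £892,500 − £25,000 = £867,500
  £867,500 × 23% = £199,525

Excess of book-profits minimum tax over ordinary income tax: £199,525 − £156,010 = £43,515.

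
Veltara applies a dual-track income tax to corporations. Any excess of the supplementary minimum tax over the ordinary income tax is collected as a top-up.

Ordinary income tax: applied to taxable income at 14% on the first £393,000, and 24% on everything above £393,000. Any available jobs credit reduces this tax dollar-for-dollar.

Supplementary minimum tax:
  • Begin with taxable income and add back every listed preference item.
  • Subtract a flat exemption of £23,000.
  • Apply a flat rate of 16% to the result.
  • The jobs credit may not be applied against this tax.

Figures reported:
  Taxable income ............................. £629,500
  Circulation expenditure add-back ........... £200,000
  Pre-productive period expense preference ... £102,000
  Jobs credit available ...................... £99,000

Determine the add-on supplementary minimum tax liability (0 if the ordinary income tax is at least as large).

£132,580

Ordinary income tax:
  £393,000 × 14% = £55,020
  £236,500 × 24% = £56,760
  → £111,780
  Less jobs credit £99,000 → £12,780

Supplementary minimum tax:
  Adjusted income: £629,500 + £200,000 + £102,000 = £931,500
  Less exemption £23,000 → base £908,500
  £908,500 × 16% = £145,360

Excess of supplementary minimum tax over ordinary income tax: £145,360 − £12,780 = £132,580.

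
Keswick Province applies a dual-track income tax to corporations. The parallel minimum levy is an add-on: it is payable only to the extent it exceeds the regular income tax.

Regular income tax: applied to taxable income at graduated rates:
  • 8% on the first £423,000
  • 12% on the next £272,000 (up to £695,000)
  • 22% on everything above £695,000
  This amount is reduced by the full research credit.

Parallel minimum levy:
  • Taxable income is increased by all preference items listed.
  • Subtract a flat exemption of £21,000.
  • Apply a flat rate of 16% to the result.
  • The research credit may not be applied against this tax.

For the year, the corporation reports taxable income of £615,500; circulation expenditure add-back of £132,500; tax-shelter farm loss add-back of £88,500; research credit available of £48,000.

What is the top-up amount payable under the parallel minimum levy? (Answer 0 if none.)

Regular income tax:
  £423,000 × 8% = £33,840
  £192,500 × 12% = £23,100
  → £56,940
  Less research credit £48,000 → £8,940

Parallel minimum levy:
  Adjusted income: £615,500 + £132,500 + £88,500 = £836,500
  Less exemption £21,000 → base £815,500
  £815,500 × 16% = £130,480

Excess of parallel minimum levy over regular income tax: £130,480 − £8,940 = £121,540.

£121,540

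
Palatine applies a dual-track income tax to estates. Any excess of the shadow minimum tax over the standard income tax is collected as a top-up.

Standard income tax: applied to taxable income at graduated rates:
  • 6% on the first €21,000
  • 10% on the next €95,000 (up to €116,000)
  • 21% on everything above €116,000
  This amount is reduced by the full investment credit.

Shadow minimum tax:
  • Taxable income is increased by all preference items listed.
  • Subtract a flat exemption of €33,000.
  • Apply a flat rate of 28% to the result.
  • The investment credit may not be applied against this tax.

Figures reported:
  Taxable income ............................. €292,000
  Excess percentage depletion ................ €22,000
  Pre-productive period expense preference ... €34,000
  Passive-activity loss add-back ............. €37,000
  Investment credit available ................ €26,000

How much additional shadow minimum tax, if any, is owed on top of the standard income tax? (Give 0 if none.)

Standard income tax:
  €21,000 × 6% = €1,260
  €95,000 × 10% = €9,500
  €176,000 × 21% = €36,960
  → €47,720
  Less investment credit €26,000 → €21,720

Shadow minimum tax:
  Adjusted income: €292,000 + €22,000 + €34,000 + €37,000 = €385,000
  Less exemption €33,000 → base €352,000
  €352,000 × 28% = €98,560

Excess of shadow minimum tax over standard income tax: €98,560 − €21,720 = €76,840.

€76,840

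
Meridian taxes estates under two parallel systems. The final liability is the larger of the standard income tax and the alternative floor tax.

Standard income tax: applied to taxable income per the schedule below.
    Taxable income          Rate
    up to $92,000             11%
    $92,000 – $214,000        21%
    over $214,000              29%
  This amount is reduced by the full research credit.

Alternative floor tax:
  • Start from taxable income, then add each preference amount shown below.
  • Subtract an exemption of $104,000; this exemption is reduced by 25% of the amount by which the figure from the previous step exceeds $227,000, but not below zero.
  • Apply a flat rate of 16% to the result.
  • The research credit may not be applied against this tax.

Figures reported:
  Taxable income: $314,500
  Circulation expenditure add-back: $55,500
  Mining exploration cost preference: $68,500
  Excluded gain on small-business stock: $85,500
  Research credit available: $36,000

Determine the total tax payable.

$79,080

Standard income tax:
  $92,000 × 11% = $10,120
  $122,000 × 21% = $25,620
  $100,500 × 29% = $29,145
  → $64,885
  Less research credit $36,000 → $28,885

Alternative floor tax:
  Adjusted income: $314,500 + $55,500 + $68,500 + $85,500 = $524,000
  Exemption: $104,000 − 25% × ($524,000 − $227,000) = $104,000 − $74,250 = $29,750
  Base: $524,000 − $29,750 = $494,250
  $494,250 × 16% = $79,080

$79,080 > $28,885, so the alternative floor tax is the binding amount.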